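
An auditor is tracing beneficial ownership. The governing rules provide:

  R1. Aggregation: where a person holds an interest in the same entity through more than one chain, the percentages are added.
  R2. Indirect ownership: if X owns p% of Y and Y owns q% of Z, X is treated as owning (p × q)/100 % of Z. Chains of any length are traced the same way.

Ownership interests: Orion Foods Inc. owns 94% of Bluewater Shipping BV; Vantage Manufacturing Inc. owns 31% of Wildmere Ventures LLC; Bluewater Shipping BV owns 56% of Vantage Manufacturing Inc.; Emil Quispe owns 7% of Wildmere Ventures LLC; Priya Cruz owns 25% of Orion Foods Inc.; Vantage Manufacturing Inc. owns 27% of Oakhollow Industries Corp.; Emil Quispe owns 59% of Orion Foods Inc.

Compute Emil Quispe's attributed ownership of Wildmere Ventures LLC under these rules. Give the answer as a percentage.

Chain via Orion Foods Inc. → Bluewater Shipping BV → Vantage Manufacturing Inc. (R2): 59% × 94% × 56% × 31% = 9.627856% of Wildmere Ventures LLC.
Direct interest in Wildmere Ventures LLC: 7%.
Aggregating (R1): 9.627856% + 7% = 16.627856%.

16.627856%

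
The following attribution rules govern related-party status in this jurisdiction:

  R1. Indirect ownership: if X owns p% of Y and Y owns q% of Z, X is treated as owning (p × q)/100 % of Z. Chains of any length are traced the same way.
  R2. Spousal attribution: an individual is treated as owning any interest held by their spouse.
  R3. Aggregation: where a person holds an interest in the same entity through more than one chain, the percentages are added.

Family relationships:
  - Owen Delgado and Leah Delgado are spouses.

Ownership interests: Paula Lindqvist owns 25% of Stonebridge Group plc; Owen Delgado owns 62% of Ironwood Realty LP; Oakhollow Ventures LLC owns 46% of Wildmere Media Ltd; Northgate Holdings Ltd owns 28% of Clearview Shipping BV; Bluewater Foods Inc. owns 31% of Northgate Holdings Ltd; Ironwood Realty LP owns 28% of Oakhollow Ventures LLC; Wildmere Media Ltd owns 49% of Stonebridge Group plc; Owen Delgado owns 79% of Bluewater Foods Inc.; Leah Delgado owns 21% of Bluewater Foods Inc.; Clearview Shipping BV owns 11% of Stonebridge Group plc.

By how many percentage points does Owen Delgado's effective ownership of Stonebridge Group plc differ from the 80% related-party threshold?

75.132256

By spousal attribution (R2), Owen Delgado is treated as also owning Leah Delgado's interest in Bluewater Foods Inc, giving 79% + 21% = 100%.
Chain via Bluewater Foods Inc. → Northgate Holdings Ltd → Clearview Shipping BV (R1): 100% × 31% × 28% × 11% = 0.9548% of Stonebridge Group plc.
Chain via Ironwood Realty LP → Oakhollow Ventures LLC → Wildmere Media Ltd (R1): 62% × 28% × 46% × 49% = 3.912944% of Stonebridge Group plc.
Aggregating (R3): 0.9548% + 3.912944% = 4.867744%.
4.867744% falls short of the 80% threshold by 75.132256 percentage points.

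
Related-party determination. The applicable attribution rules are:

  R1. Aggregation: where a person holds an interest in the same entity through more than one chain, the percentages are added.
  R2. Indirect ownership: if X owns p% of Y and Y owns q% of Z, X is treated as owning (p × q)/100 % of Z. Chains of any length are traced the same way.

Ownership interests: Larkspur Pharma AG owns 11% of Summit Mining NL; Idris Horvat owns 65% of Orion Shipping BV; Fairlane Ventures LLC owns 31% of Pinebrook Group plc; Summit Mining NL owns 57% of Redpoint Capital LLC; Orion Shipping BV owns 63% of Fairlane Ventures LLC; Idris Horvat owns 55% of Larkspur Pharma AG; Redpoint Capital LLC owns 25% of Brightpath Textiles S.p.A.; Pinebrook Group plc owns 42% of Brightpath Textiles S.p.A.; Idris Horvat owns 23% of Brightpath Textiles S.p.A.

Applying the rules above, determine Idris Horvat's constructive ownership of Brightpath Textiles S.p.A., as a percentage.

Chain via Orion Shipping BV → Fairlane Ventures LLC → Pinebrook Group plc (R2): 65% × 63% × 31% × 42% = 5.33169% of Brightpath Textiles S.p.A.
Chain via Larkspur Pharma AG → Summit Mining NL → Redpoint Capital LLC (R2): 55% × 11% × 57% × 25% = 0.862125% of Brightpath Textiles S.p.A.
Direct interest in Brightpath Textiles S.p.A: 23%.
Aggregating (R1): 5.33169% + 0.862125% + 23% = 29.193815%.

29.193815%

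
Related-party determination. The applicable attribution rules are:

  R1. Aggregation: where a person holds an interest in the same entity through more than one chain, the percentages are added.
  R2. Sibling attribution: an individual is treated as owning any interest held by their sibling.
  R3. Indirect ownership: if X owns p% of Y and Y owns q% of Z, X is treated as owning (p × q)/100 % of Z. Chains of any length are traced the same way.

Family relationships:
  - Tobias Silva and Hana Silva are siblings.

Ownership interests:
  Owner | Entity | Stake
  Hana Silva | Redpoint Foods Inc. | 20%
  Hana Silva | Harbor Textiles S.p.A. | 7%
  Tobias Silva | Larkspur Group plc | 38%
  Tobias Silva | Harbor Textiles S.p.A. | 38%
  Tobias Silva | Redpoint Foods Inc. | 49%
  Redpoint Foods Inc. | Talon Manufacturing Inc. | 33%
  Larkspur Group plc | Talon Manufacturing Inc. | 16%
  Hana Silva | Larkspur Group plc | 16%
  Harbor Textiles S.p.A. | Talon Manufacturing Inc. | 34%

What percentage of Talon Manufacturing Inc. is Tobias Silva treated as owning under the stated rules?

By sibling attribution (R2), Tobias Silva is treated as also owning Hana Silva's interest in Redpoint Foods Inc, giving 49% + 20% = 69%.
By sibling attribution (R2), Tobias Silva is treated as also owning Hana Silva's interest in Larkspur Group plc, giving 38% + 16% = 54%.
By sibling attribution (R2), Tobias Silva is treated as also owning Hana Silva's interest in Harbor Textiles S.p.A, giving 38% + 7% = 45%.
Chain via Redpoint Foods Inc. (R3): 69% × 33% = 22.77% of Talon Manufacturing Inc.
Chain via Larkspur Group plc (R3): 54% × 16% = 8.64% of Talon Manufacturing Inc.
Chain via Harbor Textiles S.p.A. (R3): 45% × 34% = 15.3% of Talon Manufacturing Inc.
Aggregating (R1): 22.77% + 8.64% + 15.3% = 46.71%.

46.71%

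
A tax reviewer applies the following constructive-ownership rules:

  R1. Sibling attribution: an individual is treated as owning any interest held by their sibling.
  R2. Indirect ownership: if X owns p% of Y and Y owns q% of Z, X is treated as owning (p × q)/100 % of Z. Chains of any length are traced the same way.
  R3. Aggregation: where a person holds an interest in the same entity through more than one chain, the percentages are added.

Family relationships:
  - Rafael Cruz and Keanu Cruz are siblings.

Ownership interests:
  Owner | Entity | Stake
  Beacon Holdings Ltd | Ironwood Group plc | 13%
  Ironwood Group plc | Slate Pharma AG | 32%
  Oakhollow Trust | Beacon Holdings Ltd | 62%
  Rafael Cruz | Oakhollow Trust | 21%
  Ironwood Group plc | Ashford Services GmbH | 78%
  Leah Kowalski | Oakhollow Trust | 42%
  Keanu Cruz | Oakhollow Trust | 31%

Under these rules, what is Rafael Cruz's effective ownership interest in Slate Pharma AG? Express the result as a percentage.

By sibling attribution (R1), Rafael Cruz is treated as also owning Keanu Cruz's interest in Oakhollow Trust, giving 21% + 31% = 52%.
Chain via Oakhollow Trust → Beacon Holdings Ltd → Ironwood Group plc (R2): 52% × 62% × 13% × 32% = 1.341184% of Slate Pharma AG.

1.341184%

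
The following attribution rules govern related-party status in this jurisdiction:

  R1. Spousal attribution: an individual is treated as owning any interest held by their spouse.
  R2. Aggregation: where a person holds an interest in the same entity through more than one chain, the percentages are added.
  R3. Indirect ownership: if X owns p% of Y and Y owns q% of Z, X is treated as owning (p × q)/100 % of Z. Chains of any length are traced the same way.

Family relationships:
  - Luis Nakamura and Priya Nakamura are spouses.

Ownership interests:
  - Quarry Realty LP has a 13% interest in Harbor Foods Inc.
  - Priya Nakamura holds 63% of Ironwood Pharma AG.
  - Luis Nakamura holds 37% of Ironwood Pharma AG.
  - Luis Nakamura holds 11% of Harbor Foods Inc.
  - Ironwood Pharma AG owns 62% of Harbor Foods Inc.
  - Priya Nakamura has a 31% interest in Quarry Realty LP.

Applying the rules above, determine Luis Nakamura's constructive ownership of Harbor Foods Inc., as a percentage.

77.03%

By spousal attribution (R1), Luis Nakamura is treated as also owning Priya Nakamura's interest in Ironwood Pharma AG, giving 37% + 63% = 100%.
By spousal attribution (R1), Luis Nakamura is treated as owning Priya Nakamura's 31% interest in Quarry Realty LP.
Chain via Ironwood Pharma AG (R3): 100% × 62% = 62% of Harbor Foods Inc.
Direct interest in Harbor Foods Inc: 11%.
Chain via Quarry Realty LP (R3): 31% × 13% = 4.03% of Harbor Foods Inc.
Aggregating (R2): 62% + 11% + 4.03% = 77.03%.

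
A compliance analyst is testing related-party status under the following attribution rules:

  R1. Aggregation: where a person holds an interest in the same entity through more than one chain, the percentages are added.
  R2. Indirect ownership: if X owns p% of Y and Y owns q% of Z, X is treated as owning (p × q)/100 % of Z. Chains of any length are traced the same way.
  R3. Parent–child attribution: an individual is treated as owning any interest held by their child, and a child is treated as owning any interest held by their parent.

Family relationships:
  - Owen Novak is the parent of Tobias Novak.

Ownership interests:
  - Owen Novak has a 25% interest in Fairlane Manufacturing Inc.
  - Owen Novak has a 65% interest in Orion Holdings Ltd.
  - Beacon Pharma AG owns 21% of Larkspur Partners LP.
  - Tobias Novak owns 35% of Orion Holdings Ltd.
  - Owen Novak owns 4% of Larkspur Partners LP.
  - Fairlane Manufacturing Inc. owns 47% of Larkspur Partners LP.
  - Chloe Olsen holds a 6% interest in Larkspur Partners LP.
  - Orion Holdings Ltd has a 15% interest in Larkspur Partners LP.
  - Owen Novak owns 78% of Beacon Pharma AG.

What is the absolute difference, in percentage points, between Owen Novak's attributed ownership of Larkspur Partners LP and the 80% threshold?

32.87

By parent–child attribution (R3), Owen Novak is treated as also owning Tobias Novak's interest in Orion Holdings Ltd, giving 65% + 35% = 100%.
Chain via Fairlane Manufacturing Inc. (R2): 25% × 47% = 11.75% of Larkspur Partners LP.
Chain via Beacon Pharma AG (R2): 78% × 21% = 16.38% of Larkspur Partners LP.
Chain via Orion Holdings Ltd (R2): 100% × 15% = 15% of Larkspur Partners LP.
Direct interest in Larkspur Partners LP: 4%.
Aggregating (R1): 11.75% + 16.38% + 15% + 4% = 47.13%.
47.13% falls short of the 80% threshold by 32.87 percentage points.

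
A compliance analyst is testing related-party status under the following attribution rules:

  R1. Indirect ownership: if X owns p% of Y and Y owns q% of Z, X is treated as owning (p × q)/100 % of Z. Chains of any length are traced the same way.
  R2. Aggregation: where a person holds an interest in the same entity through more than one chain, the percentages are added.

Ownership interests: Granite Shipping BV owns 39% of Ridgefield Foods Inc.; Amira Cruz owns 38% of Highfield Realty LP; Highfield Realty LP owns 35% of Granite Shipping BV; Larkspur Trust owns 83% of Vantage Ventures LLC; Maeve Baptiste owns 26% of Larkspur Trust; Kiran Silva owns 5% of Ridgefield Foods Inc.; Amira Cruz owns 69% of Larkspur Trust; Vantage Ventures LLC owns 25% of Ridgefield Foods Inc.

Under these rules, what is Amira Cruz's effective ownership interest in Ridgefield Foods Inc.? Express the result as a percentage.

19.5045%

Chain via Larkspur Trust → Vantage Ventures LLC (R1): 69% × 83% × 25% = 14.3175% of Ridgefield Foods Inc.
Chain via Highfield Realty LP → Granite Shipping BV (R1): 38% × 35% × 39% = 5.187% of Ridgefield Foods Inc.
Aggregating (R2): 14.3175% + 5.187% = 19.5045%.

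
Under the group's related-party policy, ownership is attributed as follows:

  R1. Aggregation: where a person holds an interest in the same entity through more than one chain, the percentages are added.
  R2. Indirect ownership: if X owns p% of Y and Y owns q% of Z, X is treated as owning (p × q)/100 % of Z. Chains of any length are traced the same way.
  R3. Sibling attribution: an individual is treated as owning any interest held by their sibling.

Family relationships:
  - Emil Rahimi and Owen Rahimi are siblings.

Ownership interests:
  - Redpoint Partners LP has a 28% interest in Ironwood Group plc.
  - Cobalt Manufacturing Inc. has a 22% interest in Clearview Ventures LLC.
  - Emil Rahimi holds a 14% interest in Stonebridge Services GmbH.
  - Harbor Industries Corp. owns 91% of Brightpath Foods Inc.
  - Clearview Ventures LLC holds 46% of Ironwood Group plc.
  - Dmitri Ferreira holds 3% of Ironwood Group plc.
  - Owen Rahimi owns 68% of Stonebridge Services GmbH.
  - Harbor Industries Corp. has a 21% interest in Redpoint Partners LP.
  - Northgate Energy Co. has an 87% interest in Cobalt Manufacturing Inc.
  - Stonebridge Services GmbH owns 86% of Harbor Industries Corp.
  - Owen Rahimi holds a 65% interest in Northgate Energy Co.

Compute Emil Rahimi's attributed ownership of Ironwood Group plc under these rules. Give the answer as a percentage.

By sibling attribution (R3), Emil Rahimi is treated as also owning Owen Rahimi's interest in Stonebridge Services GmbH, giving 14% + 68% = 82%.
By sibling attribution (R3), Emil Rahimi is treated as owning Owen Rahimi's 65% interest in Northgate Energy Co.
Chain via Stonebridge Services GmbH → Harbor Industries Corp. → Redpoint Partners LP (R2): 82% × 86% × 21% × 28% = 4.146576% of Ironwood Group plc.
Chain via Northgate Energy Co. → Cobalt Manufacturing Inc. → Clearview Ventures LLC (R2): 65% × 87% × 22% × 46% = 5.72286% of Ironwood Group plc.
Aggregating (R1): 4.146576% + 5.72286% = 9.869436%.

9.869436%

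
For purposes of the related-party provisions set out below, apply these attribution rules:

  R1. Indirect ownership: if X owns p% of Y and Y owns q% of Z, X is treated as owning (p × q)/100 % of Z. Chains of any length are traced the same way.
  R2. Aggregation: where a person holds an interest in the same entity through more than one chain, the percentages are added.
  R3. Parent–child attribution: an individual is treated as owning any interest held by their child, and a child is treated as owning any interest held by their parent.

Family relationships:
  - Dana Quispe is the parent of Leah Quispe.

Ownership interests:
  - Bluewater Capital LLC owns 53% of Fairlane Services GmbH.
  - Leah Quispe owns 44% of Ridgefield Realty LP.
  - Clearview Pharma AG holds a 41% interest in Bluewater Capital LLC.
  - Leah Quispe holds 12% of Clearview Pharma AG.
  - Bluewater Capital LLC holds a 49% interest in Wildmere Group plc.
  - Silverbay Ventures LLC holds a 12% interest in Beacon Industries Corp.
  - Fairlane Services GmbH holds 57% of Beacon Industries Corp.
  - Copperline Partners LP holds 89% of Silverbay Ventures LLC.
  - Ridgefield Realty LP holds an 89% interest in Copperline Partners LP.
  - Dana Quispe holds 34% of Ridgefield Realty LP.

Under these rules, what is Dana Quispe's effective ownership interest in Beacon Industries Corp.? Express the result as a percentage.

8.900388%

By parent–child attribution (R3), Dana Quispe is treated as also owning Leah Quispe's interest in Ridgefield Realty LP, giving 34% + 44% = 78%.
By parent–child attribution (R3), Dana Quispe is treated as owning Leah Quispe's 12% interest in Clearview Pharma AG.
Chain via Ridgefield Realty LP → Copperline Partners LP → Silverbay Ventures LLC (R1): 78% × 89% × 89% × 12% = 7.414056% of Beacon Industries Corp.
Chain via Clearview Pharma AG → Bluewater Capital LLC → Fairlane Services GmbH (R1): 12% × 41% × 53% × 57% = 1.486332% of Beacon Industries Corp.
Aggregating (R2): 7.414056% + 1.486332% = 8.900388%.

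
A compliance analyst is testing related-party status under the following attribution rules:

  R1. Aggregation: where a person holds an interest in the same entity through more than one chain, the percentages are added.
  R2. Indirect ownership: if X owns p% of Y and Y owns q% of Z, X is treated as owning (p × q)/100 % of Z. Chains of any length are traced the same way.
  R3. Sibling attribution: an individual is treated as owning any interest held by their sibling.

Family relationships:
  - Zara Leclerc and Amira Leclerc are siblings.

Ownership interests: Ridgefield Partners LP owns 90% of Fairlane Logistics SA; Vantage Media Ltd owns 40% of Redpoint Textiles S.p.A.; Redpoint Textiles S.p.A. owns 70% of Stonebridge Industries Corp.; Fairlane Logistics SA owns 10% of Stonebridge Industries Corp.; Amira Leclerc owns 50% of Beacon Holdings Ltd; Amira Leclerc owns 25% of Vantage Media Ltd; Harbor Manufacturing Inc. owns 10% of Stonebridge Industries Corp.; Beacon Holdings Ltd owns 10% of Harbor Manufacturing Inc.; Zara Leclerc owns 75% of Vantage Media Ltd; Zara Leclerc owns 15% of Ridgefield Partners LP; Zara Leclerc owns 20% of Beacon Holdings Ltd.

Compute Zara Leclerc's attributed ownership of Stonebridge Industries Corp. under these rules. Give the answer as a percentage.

30.05%

By sibling attribution (R3), Zara Leclerc is treated as also owning Amira Leclerc's interest in Beacon Holdings Ltd, giving 20% + 50% = 70%.
By sibling attribution (R3), Zara Leclerc is treated as also owning Amira Leclerc's interest in Vantage Media Ltd, giving 75% + 25% = 100%.
Chain via Beacon Holdings Ltd → Harbor Manufacturing Inc. (R2): 70% × 10% × 10% = 0.7% of Stonebridge Industries Corp.
Chain via Ridgefield Partners LP → Fairlane Logistics SA (R2): 15% × 90% × 10% = 1.35% of Stonebridge Industries Corp.
Chain via Vantage Media Ltd → Redpoint Textiles S.p.A. (R2): 100% × 40% × 70% = 28% of Stonebridge Industries Corp.
Aggregating (R1): 0.7% + 1.35% + 28% = 30.05%.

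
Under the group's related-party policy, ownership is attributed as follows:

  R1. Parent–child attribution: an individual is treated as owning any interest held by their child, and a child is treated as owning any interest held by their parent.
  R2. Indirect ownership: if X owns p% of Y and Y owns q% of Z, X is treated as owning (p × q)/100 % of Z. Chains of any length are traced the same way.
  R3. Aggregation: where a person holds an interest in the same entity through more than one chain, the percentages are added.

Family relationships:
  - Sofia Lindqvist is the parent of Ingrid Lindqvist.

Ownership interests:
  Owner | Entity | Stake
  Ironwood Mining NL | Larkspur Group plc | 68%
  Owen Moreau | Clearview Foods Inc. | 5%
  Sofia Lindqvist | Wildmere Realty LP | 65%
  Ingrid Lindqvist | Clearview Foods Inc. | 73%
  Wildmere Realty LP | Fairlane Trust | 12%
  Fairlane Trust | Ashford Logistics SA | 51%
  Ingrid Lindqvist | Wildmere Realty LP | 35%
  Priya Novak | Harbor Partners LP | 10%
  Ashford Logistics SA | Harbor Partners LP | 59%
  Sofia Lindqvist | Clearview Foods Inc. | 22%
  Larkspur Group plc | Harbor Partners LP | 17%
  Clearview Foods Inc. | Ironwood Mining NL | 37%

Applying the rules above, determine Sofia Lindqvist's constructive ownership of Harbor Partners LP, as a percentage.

7.67414%

By parent–child attribution (R1), Sofia Lindqvist is treated as also owning Ingrid Lindqvist's interest in Wildmere Realty LP, giving 65% + 35% = 100%.
By parent–child attribution (R1), Sofia Lindqvist is treated as also owning Ingrid Lindqvist's interest in Clearview Foods Inc, giving 22% + 73% = 95%.
Chain via Wildmere Realty LP → Fairlane Trust → Ashford Logistics SA (R2): 100% × 12% × 51% × 59% = 3.6108% of Harbor Partners LP.
Chain via Clearview Foods Inc. → Ironwood Mining NL → Larkspur Group plc (R2): 95% × 37% × 68% × 17% = 4.06334% of Harbor Partners LP.
Aggregating (R3): 3.6108% + 4.06334% = 7.67414%.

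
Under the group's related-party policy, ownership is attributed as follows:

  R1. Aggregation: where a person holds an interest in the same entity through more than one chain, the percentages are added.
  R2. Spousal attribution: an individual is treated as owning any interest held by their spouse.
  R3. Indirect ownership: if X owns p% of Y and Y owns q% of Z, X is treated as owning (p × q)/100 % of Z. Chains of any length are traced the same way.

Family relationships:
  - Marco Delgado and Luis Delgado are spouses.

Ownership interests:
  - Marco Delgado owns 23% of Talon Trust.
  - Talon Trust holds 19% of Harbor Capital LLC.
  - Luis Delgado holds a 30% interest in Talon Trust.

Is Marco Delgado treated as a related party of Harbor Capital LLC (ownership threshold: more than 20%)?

By spousal attribution (R2), Marco Delgado is treated as also owning Luis Delgado's interest in Talon Trust, giving 23% + 30% = 53%.
Chain via Talon Trust (R3): 53% × 19% = 10.07% of Harbor Capital LLC.
10.07% does not exceed the 20% threshold, so Marco is not a related party to Harbor Capital LLC.

No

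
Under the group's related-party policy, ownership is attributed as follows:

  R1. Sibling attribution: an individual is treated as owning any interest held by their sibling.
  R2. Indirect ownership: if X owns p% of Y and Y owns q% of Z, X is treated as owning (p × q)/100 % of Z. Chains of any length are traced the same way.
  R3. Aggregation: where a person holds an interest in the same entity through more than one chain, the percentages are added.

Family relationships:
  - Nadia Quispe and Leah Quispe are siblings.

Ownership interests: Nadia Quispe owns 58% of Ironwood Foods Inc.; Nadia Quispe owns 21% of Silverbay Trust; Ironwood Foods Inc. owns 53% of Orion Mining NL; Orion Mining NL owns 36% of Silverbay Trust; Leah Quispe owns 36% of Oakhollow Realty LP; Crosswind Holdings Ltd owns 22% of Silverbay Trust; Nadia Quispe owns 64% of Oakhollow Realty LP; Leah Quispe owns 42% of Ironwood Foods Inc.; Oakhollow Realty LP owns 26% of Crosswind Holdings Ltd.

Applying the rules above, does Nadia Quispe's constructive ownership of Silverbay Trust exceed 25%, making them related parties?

Yes

By sibling attribution (R1), Nadia Quispe is treated as also owning Leah Quispe's interest in Oakhollow Realty LP, giving 64% + 36% = 100%.
By sibling attribution (R1), Nadia Quispe is treated as also owning Leah Quispe's interest in Ironwood Foods Inc, giving 58% + 42% = 100%.
Chain via Oakhollow Realty LP → Crosswind Holdings Ltd (R2): 100% × 26% × 22% = 5.72% of Silverbay Trust.
Chain via Ironwood Foods Inc. → Orion Mining NL (R2): 100% × 53% × 36% = 19.08% of Silverbay Trust.
Direct interest in Silverbay Trust: 21%.
Aggregating (R3): 5.72% + 19.08% + 21% = 45.8%.
45.8% exceeds the 25% threshold, so Nadia is a related party to Silverbay Trust.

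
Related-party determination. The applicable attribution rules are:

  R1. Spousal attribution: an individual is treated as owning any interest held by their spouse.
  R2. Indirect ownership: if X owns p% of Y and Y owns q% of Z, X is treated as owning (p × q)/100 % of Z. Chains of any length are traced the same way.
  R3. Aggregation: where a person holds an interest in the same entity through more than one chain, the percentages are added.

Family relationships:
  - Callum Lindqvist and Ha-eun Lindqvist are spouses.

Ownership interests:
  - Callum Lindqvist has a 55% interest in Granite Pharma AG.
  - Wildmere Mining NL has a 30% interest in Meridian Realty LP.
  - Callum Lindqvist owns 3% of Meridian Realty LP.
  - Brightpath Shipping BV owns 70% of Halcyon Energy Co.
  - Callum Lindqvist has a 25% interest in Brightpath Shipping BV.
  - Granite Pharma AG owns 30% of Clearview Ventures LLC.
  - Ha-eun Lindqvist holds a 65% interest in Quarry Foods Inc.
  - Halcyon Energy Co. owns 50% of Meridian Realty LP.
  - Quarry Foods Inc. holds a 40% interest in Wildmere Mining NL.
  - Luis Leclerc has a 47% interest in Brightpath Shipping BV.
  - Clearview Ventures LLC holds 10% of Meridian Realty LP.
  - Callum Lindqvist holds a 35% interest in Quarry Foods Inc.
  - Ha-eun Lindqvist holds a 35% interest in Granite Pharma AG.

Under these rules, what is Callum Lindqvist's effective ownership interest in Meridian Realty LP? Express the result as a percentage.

26.45%

By spousal attribution (R1), Callum Lindqvist is treated as also owning Ha-eun Lindqvist's interest in Granite Pharma AG, giving 55% + 35% = 90%.
By spousal attribution (R1), Callum Lindqvist is treated as also owning Ha-eun Lindqvist's interest in Quarry Foods Inc, giving 35% + 65% = 100%.
Chain via Granite Pharma AG → Clearview Ventures LLC (R2): 90% × 30% × 10% = 2.7% of Meridian Realty LP.
Chain via Quarry Foods Inc. → Wildmere Mining NL (R2): 100% × 40% × 30% = 12% of Meridian Realty LP.
Chain via Brightpath Shipping BV → Halcyon Energy Co. (R2): 25% × 70% × 50% = 8.75% of Meridian Realty LP.
Direct interest in Meridian Realty LP: 3%.
Aggregating (R3): 2.7% + 12% + 8.75% + 3% = 26.45%.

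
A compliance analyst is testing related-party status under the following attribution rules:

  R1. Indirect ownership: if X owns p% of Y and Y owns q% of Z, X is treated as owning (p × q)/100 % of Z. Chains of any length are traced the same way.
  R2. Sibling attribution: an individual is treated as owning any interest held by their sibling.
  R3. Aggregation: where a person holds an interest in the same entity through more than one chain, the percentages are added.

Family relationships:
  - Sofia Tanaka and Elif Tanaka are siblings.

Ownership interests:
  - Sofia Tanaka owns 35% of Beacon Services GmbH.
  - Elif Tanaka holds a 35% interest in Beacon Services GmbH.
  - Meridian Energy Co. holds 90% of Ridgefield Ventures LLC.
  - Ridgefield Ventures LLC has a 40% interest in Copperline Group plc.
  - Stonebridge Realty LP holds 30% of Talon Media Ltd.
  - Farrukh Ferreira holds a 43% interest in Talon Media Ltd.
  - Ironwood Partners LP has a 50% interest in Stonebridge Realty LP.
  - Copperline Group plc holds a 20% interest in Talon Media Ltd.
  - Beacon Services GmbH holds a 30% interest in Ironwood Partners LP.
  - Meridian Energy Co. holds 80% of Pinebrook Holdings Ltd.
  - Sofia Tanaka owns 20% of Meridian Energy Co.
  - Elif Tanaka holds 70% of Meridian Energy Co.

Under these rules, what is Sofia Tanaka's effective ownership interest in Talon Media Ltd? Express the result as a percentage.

By sibling attribution (R2), Sofia Tanaka is treated as also owning Elif Tanaka's interest in Beacon Services GmbH, giving 35% + 35% = 70%.
By sibling attribution (R2), Sofia Tanaka is treated as also owning Elif Tanaka's interest in Meridian Energy Co, giving 20% + 70% = 90%.
Chain via Beacon Services GmbH → Ironwood Partners LP → Stonebridge Realty LP (R1): 70% × 30% × 50% × 30% = 3.15% of Talon Media Ltd.
Chain via Meridian Energy Co. → Ridgefield Ventures LLC → Copperline Group plc (R1): 90% × 90% × 40% × 20% = 6.48% of Talon Media Ltd.
Aggregating (R3): 3.15% + 6.48% = 9.63%.

9.63%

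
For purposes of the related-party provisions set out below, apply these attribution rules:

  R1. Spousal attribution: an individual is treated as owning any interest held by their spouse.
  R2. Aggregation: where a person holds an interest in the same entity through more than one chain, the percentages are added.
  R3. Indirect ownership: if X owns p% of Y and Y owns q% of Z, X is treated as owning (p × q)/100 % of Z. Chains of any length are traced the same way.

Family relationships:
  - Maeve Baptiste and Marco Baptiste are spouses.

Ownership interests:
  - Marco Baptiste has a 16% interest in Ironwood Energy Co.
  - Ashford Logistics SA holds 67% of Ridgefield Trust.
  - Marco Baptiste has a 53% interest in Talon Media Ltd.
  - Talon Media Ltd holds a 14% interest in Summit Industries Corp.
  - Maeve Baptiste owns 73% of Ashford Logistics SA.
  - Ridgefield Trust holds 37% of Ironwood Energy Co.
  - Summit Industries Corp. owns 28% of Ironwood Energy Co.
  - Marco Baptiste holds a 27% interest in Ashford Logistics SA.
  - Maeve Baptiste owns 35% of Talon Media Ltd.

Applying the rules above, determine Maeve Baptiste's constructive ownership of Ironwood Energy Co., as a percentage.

44.2396%

By spousal attribution (R1), Maeve Baptiste is treated as also owning Marco Baptiste's interest in Ashford Logistics SA, giving 73% + 27% = 100%.
By spousal attribution (R1), Maeve Baptiste is treated as also owning Marco Baptiste's interest in Talon Media Ltd, giving 35% + 53% = 88%.
By spousal attribution (R1), Maeve Baptiste is treated as owning Marco Baptiste's 16% interest in Ironwood Energy Co.
Chain via Ashford Logistics SA → Ridgefield Trust (R3): 100% × 67% × 37% = 24.79% of Ironwood Energy Co.
Chain via Talon Media Ltd → Summit Industries Corp. (R3): 88% × 14% × 28% = 3.4496% of Ironwood Energy Co.
Direct interest in Ironwood Energy Co: 16%.
Aggregating (R2): 24.79% + 3.4496% + 16% = 44.2396%.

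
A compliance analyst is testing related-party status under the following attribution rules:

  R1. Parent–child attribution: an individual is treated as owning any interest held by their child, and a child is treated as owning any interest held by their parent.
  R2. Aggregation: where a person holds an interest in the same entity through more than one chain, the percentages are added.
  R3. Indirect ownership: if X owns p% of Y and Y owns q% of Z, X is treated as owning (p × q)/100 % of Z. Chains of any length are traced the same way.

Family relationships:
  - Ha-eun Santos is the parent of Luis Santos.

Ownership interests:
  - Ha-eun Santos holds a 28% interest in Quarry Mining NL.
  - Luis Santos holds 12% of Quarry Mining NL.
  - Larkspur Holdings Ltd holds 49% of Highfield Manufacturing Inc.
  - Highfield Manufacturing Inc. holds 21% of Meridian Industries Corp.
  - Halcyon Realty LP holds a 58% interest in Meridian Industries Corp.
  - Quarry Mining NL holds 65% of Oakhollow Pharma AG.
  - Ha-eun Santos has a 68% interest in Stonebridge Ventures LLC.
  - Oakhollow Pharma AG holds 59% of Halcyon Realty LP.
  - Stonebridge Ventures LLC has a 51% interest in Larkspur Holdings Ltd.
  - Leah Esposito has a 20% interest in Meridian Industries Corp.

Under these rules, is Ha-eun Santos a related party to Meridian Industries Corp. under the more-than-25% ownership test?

No

By parent–child attribution (R1), Ha-eun Santos is treated as also owning Luis Santos's interest in Quarry Mining NL, giving 28% + 12% = 40%.
Chain via Quarry Mining NL → Oakhollow Pharma AG → Halcyon Realty LP (R3): 40% × 65% × 59% × 58% = 8.8972% of Meridian Industries Corp.
Chain via Stonebridge Ventures LLC → Larkspur Holdings Ltd → Highfield Manufacturing Inc. (R3): 68% × 51% × 49% × 21% = 3.568572% of Meridian Industries Corp.
Aggregating (R2): 8.8972% + 3.568572% = 12.465772%.
12.465772% does not exceed the 25% threshold, so Ha-eun is not a related party to Meridian Industries Corp.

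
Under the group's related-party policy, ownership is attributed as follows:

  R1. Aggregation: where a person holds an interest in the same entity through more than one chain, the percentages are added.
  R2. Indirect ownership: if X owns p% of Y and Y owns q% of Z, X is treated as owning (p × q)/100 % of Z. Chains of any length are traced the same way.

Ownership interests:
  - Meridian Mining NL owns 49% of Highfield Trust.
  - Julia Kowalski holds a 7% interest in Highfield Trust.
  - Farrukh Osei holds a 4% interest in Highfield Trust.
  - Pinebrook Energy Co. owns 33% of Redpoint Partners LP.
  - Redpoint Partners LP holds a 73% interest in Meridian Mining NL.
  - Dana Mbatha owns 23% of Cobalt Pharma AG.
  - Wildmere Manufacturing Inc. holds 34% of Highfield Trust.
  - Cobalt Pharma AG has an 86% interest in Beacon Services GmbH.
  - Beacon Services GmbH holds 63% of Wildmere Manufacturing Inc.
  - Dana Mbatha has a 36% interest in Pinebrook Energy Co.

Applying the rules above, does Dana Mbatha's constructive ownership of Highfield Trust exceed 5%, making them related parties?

Yes

Chain via Pinebrook Energy Co. → Redpoint Partners LP → Meridian Mining NL (R2): 36% × 33% × 73% × 49% = 4.249476% of Highfield Trust.
Chain via Cobalt Pharma AG → Beacon Services GmbH → Wildmere Manufacturing Inc. (R2): 23% × 86% × 63% × 34% = 4.236876% of Highfield Trust.
Aggregating (R1): 4.249476% + 4.236876% = 8.486352%.
8.486352% exceeds the 5% threshold, so Dana is a related party to Highfield Trust.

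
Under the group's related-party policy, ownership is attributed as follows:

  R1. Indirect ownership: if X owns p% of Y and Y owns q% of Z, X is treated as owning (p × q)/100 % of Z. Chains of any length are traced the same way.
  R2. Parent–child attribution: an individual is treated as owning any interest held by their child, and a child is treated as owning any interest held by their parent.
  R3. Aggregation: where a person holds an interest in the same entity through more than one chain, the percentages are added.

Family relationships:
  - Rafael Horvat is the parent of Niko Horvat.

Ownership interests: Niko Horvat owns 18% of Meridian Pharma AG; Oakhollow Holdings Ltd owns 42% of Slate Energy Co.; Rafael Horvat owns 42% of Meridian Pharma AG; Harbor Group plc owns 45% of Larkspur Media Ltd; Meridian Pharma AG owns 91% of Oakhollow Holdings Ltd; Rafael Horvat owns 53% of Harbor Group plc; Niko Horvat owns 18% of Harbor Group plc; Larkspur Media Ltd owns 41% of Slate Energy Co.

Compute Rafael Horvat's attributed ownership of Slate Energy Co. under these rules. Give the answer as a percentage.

By parent–child attribution (R2), Rafael Horvat is treated as also owning Niko Horvat's interest in Harbor Group plc, giving 53% + 18% = 71%.
By parent–child attribution (R2), Rafael Horvat is treated as also owning Niko Horvat's interest in Meridian Pharma AG, giving 42% + 18% = 60%.
Chain via Harbor Group plc → Larkspur Media Ltd (R1): 71% × 45% × 41% = 13.0995% of Slate Energy Co.
Chain via Meridian Pharma AG → Oakhollow Holdings Ltd (R1): 60% × 91% × 42% = 22.932% of Slate Energy Co.
Aggregating (R3): 13.0995% + 22.932% = 36.0315%.

36.0315%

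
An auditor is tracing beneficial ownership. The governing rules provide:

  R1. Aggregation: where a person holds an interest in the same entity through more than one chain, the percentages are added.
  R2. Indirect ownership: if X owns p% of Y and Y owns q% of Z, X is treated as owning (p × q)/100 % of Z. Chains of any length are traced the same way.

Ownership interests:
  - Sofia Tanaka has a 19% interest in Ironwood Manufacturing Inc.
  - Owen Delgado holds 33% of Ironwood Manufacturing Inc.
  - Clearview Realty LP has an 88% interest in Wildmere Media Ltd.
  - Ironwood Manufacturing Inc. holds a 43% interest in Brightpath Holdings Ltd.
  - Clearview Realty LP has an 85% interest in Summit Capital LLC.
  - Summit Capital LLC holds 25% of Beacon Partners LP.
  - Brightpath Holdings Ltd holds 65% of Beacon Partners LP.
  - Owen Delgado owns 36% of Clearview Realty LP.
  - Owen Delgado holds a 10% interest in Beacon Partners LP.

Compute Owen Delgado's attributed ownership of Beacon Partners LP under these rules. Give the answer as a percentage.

26.8735%

Chain via Ironwood Manufacturing Inc. → Brightpath Holdings Ltd (R2): 33% × 43% × 65% = 9.2235% of Beacon Partners LP.
Chain via Clearview Realty LP → Summit Capital LLC (R2): 36% × 85% × 25% = 7.65% of Beacon Partners LP.
Direct interest in Beacon Partners LP: 10%.
Aggregating (R1): 9.2235% + 7.65% + 10% = 26.8735%.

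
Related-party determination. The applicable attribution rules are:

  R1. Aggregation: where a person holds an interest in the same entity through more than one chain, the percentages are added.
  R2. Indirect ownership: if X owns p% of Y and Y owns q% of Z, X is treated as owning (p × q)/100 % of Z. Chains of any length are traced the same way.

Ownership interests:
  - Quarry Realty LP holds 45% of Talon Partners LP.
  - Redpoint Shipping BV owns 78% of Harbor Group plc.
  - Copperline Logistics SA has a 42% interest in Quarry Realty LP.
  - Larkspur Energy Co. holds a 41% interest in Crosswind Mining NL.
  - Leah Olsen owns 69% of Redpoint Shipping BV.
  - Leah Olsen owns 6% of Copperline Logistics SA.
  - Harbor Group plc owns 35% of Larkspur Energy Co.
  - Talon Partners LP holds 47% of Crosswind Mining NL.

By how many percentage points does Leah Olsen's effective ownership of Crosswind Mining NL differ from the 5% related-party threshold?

3.25615

Chain via Redpoint Shipping BV → Harbor Group plc → Larkspur Energy Co. (R2): 69% × 78% × 35% × 41% = 7.72317% of Crosswind Mining NL.
Chain via Copperline Logistics SA → Quarry Realty LP → Talon Partners LP (R2): 6% × 42% × 45% × 47% = 0.53298% of Crosswind Mining NL.
Aggregating (R1): 7.72317% + 0.53298% = 8.25615%.
8.25615% exceeds the 5% threshold by 3.25615 percentage points.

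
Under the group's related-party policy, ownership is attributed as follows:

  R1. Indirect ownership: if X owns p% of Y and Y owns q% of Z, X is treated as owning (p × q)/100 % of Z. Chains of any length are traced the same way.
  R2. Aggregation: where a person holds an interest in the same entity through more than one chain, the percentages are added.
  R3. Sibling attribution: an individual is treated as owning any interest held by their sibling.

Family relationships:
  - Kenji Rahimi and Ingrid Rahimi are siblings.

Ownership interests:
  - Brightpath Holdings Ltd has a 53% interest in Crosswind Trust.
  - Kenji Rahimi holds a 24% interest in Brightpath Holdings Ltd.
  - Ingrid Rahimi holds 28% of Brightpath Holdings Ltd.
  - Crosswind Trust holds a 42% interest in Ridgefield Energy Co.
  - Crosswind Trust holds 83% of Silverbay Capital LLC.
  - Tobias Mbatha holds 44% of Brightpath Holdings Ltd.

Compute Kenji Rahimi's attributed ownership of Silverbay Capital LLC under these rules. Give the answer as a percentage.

22.8748%

By sibling attribution (R3), Kenji Rahimi is treated as also owning Ingrid Rahimi's interest in Brightpath Holdings Ltd, giving 24% + 28% = 52%.
Chain via Brightpath Holdings Ltd → Crosswind Trust (R1): 52% × 53% × 83% = 22.8748% of Silverbay Capital LLC.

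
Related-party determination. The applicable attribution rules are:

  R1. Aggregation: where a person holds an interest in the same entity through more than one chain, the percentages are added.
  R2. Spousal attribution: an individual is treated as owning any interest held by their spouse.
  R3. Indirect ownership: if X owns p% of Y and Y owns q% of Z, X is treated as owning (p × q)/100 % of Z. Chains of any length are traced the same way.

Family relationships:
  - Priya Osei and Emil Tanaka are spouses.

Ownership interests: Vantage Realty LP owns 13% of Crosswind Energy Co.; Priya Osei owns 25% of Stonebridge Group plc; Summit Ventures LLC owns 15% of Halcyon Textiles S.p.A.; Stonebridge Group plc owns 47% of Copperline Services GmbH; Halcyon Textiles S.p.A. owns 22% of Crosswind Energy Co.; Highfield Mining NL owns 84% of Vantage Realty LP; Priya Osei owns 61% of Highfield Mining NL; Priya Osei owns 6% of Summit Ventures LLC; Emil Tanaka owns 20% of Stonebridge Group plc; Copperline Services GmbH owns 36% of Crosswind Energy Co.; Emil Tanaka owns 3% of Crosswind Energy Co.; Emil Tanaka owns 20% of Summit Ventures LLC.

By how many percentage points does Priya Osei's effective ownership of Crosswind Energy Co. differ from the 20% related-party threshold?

1.8668

By spousal attribution (R2), Priya Osei is treated as also owning Emil Tanaka's interest in Summit Ventures LLC, giving 6% + 20% = 26%.
By spousal attribution (R2), Priya Osei is treated as also owning Emil Tanaka's interest in Stonebridge Group plc, giving 25% + 20% = 45%.
By spousal attribution (R2), Priya Osei is treated as owning Emil Tanaka's 3% interest in Crosswind Energy Co.
Chain via Highfield Mining NL → Vantage Realty LP (R3): 61% × 84% × 13% = 6.6612% of Crosswind Energy Co.
Chain via Summit Ventures LLC → Halcyon Textiles S.p.A. (R3): 26% × 15% × 22% = 0.858% of Crosswind Energy Co.
Chain via Stonebridge Group plc → Copperline Services GmbH (R3): 45% × 47% × 36% = 7.614% of Crosswind Energy Co.
Direct interest in Crosswind Energy Co: 3%.
Aggregating (R1): 6.6612% + 0.858% + 7.614% + 3% = 18.1332%.
18.1332% falls short of the 20% threshold by 1.8668 percentage points.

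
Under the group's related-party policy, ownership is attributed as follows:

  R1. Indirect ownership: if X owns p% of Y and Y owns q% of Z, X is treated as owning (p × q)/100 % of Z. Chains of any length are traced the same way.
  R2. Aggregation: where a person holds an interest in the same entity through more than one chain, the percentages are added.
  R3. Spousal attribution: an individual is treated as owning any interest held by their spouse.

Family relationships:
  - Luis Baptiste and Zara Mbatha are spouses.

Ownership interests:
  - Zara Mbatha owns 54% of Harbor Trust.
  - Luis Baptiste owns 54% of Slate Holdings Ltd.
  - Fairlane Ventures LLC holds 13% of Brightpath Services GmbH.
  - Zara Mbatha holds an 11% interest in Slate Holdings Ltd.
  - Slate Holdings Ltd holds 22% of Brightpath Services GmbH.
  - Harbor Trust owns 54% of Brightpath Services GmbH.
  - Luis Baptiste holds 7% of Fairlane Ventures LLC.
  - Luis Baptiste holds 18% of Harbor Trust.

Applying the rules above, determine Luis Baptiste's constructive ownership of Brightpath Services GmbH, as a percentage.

By spousal attribution (R3), Luis Baptiste is treated as also owning Zara Mbatha's interest in Harbor Trust, giving 18% + 54% = 72%.
By spousal attribution (R3), Luis Baptiste is treated as also owning Zara Mbatha's interest in Slate Holdings Ltd, giving 54% + 11% = 65%.
Chain via Harbor Trust (R1): 72% × 54% = 38.88% of Brightpath Services GmbH.
Chain via Slate Holdings Ltd (R1): 65% × 22% = 14.3% of Brightpath Services GmbH.
Chain via Fairlane Ventures LLC (R1): 7% × 13% = 0.91% of Brightpath Services GmbH.
Aggregating (R2): 38.88% + 14.3% + 0.91% = 54.09%.

54.09%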